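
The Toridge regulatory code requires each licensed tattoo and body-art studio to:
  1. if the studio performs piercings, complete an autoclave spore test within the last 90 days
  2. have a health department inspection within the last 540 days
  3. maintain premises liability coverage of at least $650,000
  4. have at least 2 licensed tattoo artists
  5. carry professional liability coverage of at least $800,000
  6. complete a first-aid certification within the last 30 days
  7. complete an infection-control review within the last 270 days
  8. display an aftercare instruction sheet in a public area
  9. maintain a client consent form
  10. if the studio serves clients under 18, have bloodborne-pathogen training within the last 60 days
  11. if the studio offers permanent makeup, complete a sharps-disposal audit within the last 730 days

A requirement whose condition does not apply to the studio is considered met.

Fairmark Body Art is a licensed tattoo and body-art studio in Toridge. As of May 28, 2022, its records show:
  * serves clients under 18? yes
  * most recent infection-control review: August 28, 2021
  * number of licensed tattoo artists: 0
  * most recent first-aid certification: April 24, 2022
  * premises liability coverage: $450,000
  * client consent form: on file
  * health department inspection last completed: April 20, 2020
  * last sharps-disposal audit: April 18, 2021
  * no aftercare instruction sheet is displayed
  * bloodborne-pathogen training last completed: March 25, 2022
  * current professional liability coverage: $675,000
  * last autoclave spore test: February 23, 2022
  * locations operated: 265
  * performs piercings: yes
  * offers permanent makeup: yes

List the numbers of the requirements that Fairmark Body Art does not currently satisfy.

1. condition 'performs piercings' holds; autoclave spore test 94 days ago vs limit 90 → not met
2. health department inspection 768 days ago vs limit 540 → not met
3. premises liability coverage $450,000 < $650,000 → not met
4. licensed tattoo artists 0 < 2 → not met
5. professional liability coverage $675,000 < $800,000 → not met
6. first-aid certification 34 days ago vs limit 30 → not met
7. infection-control review 273 days ago vs limit 270 → not met
8. aftercare instruction sheet absent → not met
9. client consent form present → met
10. condition 'serves clients under 18' holds; bloodborne-pathogen training 64 days ago vs limit 60 → not met
11. condition 'offers permanent makeup' holds; sharps-disposal audit 405 days ago vs limit 730 → met
Not met: 1, 2, 3, 4, 5, 6, 7, 8, 10

1, 2, 3, 4, 5, 6, 7, 8, 10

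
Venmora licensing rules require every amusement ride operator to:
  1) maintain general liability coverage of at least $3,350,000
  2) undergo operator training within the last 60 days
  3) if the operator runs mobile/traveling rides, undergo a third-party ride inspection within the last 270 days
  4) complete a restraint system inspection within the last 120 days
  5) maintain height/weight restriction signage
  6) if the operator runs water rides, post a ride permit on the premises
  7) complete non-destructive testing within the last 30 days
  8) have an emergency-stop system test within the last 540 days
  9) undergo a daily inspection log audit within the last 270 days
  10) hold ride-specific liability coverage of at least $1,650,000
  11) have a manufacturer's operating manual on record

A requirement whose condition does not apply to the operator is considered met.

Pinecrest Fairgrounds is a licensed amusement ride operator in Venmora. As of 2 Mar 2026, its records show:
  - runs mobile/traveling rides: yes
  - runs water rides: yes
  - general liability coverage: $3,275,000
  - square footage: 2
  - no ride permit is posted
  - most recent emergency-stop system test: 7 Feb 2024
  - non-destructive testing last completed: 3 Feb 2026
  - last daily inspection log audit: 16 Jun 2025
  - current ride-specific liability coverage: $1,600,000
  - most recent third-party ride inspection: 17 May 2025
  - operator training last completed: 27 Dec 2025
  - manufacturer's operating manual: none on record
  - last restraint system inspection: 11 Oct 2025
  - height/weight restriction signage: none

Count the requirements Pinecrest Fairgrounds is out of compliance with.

9

1. general liability coverage $3,275,000 < $3,350,000 → not met
2. operator training 65 days ago vs limit 60 → not met
3. condition 'runs mobile/traveling rides' holds; third-party ride inspection 289 days ago vs limit 270 → not met
4. restraint system inspection 142 days ago vs limit 120 → not met
5. height/weight restriction signage absent → not met
6. condition 'runs water rides' holds; ride permit absent → not met
7. non-destructive testing 27 days ago vs limit 30 → met
8. emergency-stop system test 754 days ago vs limit 540 → not met
9. daily inspection log audit 259 days ago vs limit 270 → met
10. ride-specific liability coverage $1,600,000 < $1,650,000 → not met
11. manufacturer's operating manual absent → not met
Not met: 9 of 11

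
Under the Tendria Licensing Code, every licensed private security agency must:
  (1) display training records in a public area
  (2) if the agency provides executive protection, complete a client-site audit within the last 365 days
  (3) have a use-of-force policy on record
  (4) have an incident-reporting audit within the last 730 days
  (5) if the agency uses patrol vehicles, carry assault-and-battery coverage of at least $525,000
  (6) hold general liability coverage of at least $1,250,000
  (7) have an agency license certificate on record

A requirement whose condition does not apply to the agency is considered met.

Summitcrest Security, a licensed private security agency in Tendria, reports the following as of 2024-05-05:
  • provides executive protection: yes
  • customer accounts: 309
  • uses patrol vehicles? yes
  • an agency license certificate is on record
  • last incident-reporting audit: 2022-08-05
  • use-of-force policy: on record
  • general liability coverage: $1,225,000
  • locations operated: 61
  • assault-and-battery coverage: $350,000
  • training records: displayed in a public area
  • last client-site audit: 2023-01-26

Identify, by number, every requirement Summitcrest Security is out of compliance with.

2, 5, 6

1. training records present → met
2. condition 'provides executive protection' holds; client-site audit 465 days ago vs limit 365 → not met
3. use-of-force policy present → met
4. incident-reporting audit 639 days ago vs limit 730 → met
5. condition 'uses patrol vehicles' holds; assault-and-battery coverage $350,000 < $525,000 → not met
6. general liability coverage $1,225,000 < $1,250,000 → not met
7. agency license certificate present → met
Not met: 2, 5, 6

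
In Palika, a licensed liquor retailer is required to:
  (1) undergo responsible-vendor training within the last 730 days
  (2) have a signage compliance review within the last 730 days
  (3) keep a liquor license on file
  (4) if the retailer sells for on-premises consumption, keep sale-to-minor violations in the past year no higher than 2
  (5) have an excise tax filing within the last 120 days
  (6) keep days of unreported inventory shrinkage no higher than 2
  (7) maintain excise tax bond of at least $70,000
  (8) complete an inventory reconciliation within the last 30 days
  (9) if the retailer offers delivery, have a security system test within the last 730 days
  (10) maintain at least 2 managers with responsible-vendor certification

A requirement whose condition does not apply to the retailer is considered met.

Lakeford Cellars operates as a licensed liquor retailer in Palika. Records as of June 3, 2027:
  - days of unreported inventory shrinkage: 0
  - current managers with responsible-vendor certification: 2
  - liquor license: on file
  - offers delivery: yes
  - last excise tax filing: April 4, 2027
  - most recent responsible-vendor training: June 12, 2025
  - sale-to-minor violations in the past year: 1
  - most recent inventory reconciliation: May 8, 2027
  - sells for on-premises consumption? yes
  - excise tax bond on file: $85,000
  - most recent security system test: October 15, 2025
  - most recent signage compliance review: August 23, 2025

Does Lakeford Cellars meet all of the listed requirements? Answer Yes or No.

Yes

1. responsible-vendor training 721 days ago vs limit 730 → met
2. signage compliance review 649 days ago vs limit 730 → met
3. liquor license present → met
4. condition 'sells for on-premises consumption' holds; sale-to-minor violations in the past year 1 ≤ 2 → met
5. excise tax filing 60 days ago vs limit 120 → met
6. days of unreported inventory shrinkage 0 ≤ 2 → met
7. excise tax bond $85,000 ≥ $70,000 → met
8. inventory reconciliation 26 days ago vs limit 30 → met
9. condition 'offers delivery' holds; security system test 596 days ago vs limit 730 → met
10. managers with responsible-vendor certification 2 ≥ 2 → met
All met.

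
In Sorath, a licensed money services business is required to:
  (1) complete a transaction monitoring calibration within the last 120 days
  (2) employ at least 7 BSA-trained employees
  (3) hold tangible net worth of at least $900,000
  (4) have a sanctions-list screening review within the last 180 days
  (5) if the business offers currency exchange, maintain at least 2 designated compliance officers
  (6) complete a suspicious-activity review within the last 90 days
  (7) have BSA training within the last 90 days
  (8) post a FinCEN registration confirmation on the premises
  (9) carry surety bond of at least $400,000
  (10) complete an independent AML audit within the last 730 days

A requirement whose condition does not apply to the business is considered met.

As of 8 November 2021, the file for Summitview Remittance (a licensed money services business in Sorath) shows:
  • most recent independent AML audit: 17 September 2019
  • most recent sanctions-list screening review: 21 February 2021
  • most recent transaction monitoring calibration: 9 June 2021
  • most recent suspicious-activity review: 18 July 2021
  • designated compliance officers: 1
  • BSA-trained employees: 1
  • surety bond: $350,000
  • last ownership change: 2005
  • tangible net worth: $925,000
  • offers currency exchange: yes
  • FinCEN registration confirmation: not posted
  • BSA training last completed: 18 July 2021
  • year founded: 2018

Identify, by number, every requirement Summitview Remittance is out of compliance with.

1. transaction monitoring calibration 152 days ago vs limit 120 → not met
2. BSA-trained employees 1 < 7 → not met
3. tangible net worth $925,000 ≥ $900,000 → met
4. sanctions-list screening review 260 days ago vs limit 180 → not met
5. condition 'offers currency exchange' holds; designated compliance officers 1 < 2 → not met
6. suspicious-activity review 113 days ago vs limit 90 → not met
7. BSA training 113 days ago vs limit 90 → not met
8. FinCEN registration confirmation absent → not met
9. surety bond $350,000 < $400,000 → not met
10. independent AML audit 783 days ago vs limit 730 → not met
Not met: 1, 2, 4, 5, 6, 7, 8, 9, 10

1, 2, 4, 5, 6, 7, 8, 9, 10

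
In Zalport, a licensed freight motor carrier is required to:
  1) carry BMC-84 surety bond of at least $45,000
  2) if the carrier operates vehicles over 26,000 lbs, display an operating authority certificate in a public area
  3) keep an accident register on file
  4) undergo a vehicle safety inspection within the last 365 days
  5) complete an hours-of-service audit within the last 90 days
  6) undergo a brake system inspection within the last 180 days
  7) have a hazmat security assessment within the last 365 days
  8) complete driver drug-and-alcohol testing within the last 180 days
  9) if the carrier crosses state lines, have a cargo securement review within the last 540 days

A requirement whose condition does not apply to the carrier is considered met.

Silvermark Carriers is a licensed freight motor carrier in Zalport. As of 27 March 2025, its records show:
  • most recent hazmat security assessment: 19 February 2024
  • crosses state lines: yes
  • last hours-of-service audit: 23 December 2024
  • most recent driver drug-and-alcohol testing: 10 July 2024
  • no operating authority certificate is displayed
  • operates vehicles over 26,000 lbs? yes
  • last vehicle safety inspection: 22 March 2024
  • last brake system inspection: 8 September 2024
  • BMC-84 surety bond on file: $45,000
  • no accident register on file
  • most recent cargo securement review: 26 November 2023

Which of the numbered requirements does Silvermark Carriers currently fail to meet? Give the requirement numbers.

1. BMC-84 surety bond $45,000 ≥ $45,000 → met
2. condition 'operates vehicles over 26,000 lbs' holds; operating authority certificate absent → not met
3. accident register absent → not met
4. vehicle safety inspection 370 days ago vs limit 365 → not met
5. hours-of-service audit 94 days ago vs limit 90 → not met
6. brake system inspection 200 days ago vs limit 180 → not met
7. hazmat security assessment 402 days ago vs limit 365 → not met
8. driver drug-and-alcohol testing 260 days ago vs limit 180 → not met
9. condition 'crosses state lines' holds; cargo securement review 487 days ago vs limit 540 → met
Not met: 2, 3, 4, 5, 6, 7, 8

2, 3, 4, 5, 6, 7, 8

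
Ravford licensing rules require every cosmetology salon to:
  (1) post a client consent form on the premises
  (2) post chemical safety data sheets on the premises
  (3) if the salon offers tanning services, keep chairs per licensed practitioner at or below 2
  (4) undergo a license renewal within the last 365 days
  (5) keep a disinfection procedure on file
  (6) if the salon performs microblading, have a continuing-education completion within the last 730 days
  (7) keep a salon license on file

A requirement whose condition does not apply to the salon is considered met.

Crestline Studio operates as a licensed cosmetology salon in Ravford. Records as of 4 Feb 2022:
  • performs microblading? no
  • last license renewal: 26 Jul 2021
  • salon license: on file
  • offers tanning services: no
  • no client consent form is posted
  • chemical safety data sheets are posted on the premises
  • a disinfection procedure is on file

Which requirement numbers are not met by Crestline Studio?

1. client consent form absent → not met
2. chemical safety data sheets present → met
3. condition 'offers tanning services' does not hold → requirement n/a → met
4. license renewal 193 days ago vs limit 365 → met
5. disinfection procedure present → met
6. condition 'performs microblading' does not hold → requirement n/a → met
7. salon license present → met
Not met: 1

1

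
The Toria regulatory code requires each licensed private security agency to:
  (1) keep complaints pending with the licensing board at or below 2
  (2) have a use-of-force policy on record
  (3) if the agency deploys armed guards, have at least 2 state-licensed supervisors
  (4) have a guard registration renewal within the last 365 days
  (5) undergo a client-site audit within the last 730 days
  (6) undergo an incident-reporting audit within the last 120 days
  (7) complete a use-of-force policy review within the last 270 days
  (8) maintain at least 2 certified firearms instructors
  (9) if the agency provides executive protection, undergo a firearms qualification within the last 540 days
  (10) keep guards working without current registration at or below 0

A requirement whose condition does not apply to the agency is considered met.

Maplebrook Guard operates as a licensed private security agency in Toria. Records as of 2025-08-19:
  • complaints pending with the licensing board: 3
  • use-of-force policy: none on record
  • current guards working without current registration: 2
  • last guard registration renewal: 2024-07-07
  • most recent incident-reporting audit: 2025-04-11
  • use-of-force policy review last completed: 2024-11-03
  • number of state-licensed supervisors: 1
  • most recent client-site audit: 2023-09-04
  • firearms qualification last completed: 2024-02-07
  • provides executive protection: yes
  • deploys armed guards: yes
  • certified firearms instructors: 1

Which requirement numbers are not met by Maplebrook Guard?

1, 2, 3, 4, 6, 7, 8, 9, 10

1. complaints pending with the licensing board 3 > 2 → not met
2. use-of-force policy absent → not met
3. condition 'deploys armed guards' holds; state-licensed supervisors 1 < 2 → not met
4. guard registration renewal 408 days ago vs limit 365 → not met
5. client-site audit 715 days ago vs limit 730 → met
6. incident-reporting audit 130 days ago vs limit 120 → not met
7. use-of-force policy review 289 days ago vs limit 270 → not met
8. certified firearms instructors 1 < 2 → not met
9. condition 'provides executive protection' holds; firearms qualification 559 days ago vs limit 540 → not met
10. guards working without current registration 2 > 0 → not met
Not met: 1, 2, 3, 4, 6, 7, 8, 9, 10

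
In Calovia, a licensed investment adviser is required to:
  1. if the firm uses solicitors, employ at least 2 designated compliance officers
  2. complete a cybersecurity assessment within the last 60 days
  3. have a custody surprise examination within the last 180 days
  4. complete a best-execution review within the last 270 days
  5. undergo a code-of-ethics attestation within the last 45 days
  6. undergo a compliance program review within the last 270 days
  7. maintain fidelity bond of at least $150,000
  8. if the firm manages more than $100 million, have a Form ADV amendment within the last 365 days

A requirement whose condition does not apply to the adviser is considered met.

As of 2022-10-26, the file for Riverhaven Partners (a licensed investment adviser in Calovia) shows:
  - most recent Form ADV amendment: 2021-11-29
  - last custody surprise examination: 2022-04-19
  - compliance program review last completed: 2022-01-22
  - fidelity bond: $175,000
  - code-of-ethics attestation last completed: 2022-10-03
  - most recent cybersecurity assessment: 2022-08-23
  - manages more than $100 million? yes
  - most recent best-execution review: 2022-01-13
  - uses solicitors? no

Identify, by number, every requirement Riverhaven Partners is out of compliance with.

2, 3, 4, 6

1. condition 'uses solicitors' does not hold → requirement n/a → met
2. cybersecurity assessment 64 days ago vs limit 60 → not met
3. custody surprise examination 190 days ago vs limit 180 → not met
4. best-execution review 286 days ago vs limit 270 → not met
5. code-of-ethics attestation 23 days ago vs limit 45 → met
6. compliance program review 277 days ago vs limit 270 → not met
7. fidelity bond $175,000 ≥ $150,000 → met
8. condition 'manages more than $100 million' holds; Form ADV amendment 331 days ago vs limit 365 → met
Not met: 2, 3, 4, 6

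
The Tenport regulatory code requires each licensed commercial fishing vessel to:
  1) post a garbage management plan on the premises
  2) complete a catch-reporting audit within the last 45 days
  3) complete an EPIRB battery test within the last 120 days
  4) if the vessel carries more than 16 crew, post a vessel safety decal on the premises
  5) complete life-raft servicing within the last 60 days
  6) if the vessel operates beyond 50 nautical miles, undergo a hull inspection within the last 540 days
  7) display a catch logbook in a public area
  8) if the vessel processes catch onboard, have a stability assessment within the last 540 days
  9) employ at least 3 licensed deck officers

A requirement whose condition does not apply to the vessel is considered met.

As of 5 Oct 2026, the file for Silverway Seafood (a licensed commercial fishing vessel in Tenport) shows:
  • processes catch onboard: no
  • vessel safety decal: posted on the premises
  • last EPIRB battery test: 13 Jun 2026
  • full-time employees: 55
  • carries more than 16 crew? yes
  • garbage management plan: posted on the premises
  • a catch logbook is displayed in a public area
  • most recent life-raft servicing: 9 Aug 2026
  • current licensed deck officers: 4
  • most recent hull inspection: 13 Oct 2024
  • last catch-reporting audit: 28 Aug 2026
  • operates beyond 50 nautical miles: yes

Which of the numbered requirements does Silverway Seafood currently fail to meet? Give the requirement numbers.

1. garbage management plan present → met
2. catch-reporting audit 38 days ago vs limit 45 → met
3. EPIRB battery test 114 days ago vs limit 120 → met
4. condition 'carries more than 16 crew' holds; vessel safety decal present → met
5. life-raft servicing 57 days ago vs limit 60 → met
6. condition 'operates beyond 50 nautical miles' holds; hull inspection 722 days ago vs limit 540 → not met
7. catch logbook present → met
8. condition 'processes catch onboard' does not hold → requirement n/a → met
9. licensed deck officers 4 ≥ 3 → met
Not met: 6

6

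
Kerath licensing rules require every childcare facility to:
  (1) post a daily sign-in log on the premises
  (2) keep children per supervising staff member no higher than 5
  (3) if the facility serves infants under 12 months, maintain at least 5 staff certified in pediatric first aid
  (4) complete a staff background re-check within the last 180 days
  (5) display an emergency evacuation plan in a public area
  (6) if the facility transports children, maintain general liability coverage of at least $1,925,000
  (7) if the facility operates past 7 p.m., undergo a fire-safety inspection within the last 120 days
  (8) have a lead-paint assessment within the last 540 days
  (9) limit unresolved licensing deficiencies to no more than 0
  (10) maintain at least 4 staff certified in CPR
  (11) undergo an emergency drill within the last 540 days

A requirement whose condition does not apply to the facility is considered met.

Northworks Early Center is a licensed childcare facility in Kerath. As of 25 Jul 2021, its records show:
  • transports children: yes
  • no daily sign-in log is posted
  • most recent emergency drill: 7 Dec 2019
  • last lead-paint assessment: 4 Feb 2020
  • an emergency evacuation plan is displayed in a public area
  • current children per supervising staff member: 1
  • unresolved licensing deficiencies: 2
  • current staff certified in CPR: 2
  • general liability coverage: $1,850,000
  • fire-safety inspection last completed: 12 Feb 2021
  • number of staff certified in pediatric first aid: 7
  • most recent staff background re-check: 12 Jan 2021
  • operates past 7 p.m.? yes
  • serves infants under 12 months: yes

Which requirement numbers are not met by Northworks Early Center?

1. daily sign-in log absent → not met
2. children per supervising staff member 1 ≤ 5 → met
3. condition 'serves infants under 12 months' holds; staff certified in pediatric first aid 7 ≥ 5 → met
4. staff background re-check 194 days ago vs limit 180 → not met
5. emergency evacuation plan present → met
6. condition 'transports children' holds; general liability coverage $1,850,000 < $1,925,000 → not met
7. condition 'operates past 7 p.m.' holds; fire-safety inspection 163 days ago vs limit 120 → not met
8. lead-paint assessment 537 days ago vs limit 540 → met
9. unresolved licensing deficiencies 2 > 0 → not met
10. staff certified in CPR 2 < 4 → not met
11. emergency drill 596 days ago vs limit 540 → not met
Not met: 1, 4, 6, 7, 9, 10, 11

1, 4, 6, 7, 9, 10, 11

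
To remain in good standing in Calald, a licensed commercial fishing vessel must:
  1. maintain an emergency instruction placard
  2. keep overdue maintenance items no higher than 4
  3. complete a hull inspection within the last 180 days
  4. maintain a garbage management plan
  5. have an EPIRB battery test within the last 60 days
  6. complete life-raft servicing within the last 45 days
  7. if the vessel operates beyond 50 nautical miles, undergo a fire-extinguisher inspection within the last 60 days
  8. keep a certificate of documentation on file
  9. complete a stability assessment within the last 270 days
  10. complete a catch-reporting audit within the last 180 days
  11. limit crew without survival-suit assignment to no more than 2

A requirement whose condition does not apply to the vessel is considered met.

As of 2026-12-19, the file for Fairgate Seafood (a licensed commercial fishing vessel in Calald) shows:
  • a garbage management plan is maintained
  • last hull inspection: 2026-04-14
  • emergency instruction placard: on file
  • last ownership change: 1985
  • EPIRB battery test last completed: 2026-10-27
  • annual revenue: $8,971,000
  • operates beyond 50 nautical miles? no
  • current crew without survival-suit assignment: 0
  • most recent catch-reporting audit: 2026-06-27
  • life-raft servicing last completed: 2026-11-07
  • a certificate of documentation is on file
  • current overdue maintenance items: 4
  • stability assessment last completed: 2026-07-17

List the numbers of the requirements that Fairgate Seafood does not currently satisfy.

3

1. emergency instruction placard present → met
2. overdue maintenance items 4 ≤ 4 → met
3. hull inspection 249 days ago vs limit 180 → not met
4. garbage management plan present → met
5. EPIRB battery test 53 days ago vs limit 60 → met
6. life-raft servicing 42 days ago vs limit 45 → met
7. condition 'operates beyond 50 nautical miles' does not hold → requirement n/a → met
8. certificate of documentation present → met
9. stability assessment 155 days ago vs limit 270 → met
10. catch-reporting audit 175 days ago vs limit 180 → met
11. crew without survival-suit assignment 0 ≤ 2 → met
Not met: 3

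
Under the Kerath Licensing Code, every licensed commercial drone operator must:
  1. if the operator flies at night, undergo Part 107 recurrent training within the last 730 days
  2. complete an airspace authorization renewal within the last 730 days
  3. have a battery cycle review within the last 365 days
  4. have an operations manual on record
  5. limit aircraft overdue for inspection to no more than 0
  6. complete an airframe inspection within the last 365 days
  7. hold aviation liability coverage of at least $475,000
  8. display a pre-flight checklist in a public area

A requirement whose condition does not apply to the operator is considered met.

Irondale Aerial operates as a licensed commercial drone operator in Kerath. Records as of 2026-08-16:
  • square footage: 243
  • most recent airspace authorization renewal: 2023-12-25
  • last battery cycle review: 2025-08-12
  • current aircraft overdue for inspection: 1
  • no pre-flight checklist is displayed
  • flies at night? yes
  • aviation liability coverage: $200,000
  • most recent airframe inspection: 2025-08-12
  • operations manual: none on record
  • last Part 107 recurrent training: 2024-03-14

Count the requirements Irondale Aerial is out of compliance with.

8

1. condition 'flies at night' holds; Part 107 recurrent training 885 days ago vs limit 730 → not met
2. airspace authorization renewal 965 days ago vs limit 730 → not met
3. battery cycle review 369 days ago vs limit 365 → not met
4. operations manual absent → not met
5. aircraft overdue for inspection 1 > 0 → not met
6. airframe inspection 369 days ago vs limit 365 → not met
7. aviation liability coverage $200,000 < $475,000 → not met
8. pre-flight checklist absent → not met
Not met: 8 of 8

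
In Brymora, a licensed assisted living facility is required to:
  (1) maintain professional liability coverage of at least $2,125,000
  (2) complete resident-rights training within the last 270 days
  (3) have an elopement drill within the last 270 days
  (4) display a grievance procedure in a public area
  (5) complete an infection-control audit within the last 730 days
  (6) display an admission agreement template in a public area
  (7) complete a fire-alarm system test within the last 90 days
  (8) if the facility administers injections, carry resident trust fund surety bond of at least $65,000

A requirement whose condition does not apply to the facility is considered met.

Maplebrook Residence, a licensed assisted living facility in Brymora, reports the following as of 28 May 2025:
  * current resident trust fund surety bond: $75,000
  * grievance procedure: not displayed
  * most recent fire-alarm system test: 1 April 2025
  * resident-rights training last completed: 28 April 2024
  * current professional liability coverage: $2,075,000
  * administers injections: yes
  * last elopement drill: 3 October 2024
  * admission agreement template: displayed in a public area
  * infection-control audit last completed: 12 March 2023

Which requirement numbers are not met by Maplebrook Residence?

1. professional liability coverage $2,075,000 < $2,125,000 → not met
2. resident-rights training 395 days ago vs limit 270 → not met
3. elopement drill 237 days ago vs limit 270 → met
4. grievance procedure absent → not met
5. infection-control audit 808 days ago vs limit 730 → not met
6. admission agreement template present → met
7. fire-alarm system test 57 days ago vs limit 90 → met
8. condition 'administers injections' holds; resident trust fund surety bond $75,000 ≥ $65,000 → met
Not met: 1, 2, 4, 5

1, 2, 4, 5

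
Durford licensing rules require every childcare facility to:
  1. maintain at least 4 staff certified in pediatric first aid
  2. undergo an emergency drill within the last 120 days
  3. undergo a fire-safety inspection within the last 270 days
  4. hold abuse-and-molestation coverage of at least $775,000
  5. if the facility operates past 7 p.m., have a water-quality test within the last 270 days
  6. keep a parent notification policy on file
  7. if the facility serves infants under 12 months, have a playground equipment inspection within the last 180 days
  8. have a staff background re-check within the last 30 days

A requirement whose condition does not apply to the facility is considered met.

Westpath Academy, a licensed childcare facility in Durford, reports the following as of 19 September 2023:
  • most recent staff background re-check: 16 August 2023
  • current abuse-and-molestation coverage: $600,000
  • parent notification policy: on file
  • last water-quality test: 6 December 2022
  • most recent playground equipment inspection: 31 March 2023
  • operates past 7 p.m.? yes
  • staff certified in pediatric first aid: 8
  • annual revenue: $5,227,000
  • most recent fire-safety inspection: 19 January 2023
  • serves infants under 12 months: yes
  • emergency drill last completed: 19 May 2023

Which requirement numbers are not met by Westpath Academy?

1. staff certified in pediatric first aid 8 ≥ 4 → met
2. emergency drill 123 days ago vs limit 120 → not met
3. fire-safety inspection 243 days ago vs limit 270 → met
4. abuse-and-molestation coverage $600,000 < $775,000 → not met
5. condition 'operates past 7 p.m.' holds; water-quality test 287 days ago vs limit 270 → not met
6. parent notification policy present → met
7. condition 'serves infants under 12 months' holds; playground equipment inspection 172 days ago vs limit 180 → met
8. staff background re-check 34 days ago vs limit 30 → not met
Not met: 2, 4, 5, 8

2, 4, 5, 8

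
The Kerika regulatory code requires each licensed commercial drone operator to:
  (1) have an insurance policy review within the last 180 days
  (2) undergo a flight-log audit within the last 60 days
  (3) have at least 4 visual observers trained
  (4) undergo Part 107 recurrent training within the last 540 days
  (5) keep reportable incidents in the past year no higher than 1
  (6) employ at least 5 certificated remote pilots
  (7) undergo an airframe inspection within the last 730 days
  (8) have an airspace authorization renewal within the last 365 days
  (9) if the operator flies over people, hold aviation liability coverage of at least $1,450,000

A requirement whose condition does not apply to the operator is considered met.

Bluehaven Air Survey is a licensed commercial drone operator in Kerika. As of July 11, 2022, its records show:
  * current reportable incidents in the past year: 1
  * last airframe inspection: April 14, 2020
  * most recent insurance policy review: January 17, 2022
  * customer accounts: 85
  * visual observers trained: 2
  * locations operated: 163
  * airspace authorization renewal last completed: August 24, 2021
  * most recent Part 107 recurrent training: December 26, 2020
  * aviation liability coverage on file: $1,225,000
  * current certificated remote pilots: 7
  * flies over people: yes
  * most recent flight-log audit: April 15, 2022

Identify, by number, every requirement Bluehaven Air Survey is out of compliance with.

1. insurance policy review 175 days ago vs limit 180 → met
2. flight-log audit 87 days ago vs limit 60 → not met
3. visual observers trained 2 < 4 → not met
4. Part 107 recurrent training 562 days ago vs limit 540 → not met
5. reportable incidents in the past year 1 ≤ 1 → met
6. certificated remote pilots 7 ≥ 5 → met
7. airframe inspection 818 days ago vs limit 730 → not met
8. airspace authorization renewal 321 days ago vs limit 365 → met
9. condition 'flies over people' holds; aviation liability coverage $1,225,000 < $1,450,000 → not met
Not met: 2, 3, 4, 7, 9

2, 3, 4, 7, 9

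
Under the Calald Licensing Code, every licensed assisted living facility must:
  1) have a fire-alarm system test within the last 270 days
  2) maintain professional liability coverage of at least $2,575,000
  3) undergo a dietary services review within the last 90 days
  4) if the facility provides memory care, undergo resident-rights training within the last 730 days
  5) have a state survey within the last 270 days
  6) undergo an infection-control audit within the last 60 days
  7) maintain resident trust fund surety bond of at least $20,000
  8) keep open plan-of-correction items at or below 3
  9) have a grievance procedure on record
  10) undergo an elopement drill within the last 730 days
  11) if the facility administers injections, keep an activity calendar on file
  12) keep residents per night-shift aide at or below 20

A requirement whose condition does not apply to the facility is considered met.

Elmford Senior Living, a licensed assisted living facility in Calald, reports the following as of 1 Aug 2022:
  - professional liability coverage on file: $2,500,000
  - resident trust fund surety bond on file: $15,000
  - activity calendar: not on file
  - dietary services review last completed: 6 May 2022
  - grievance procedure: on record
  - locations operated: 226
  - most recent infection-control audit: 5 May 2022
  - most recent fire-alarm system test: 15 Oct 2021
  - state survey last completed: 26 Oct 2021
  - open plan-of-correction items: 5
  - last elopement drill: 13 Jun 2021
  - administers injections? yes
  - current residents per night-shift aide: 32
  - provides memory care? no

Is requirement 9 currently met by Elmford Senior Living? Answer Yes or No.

Yes

9. grievance procedure present → met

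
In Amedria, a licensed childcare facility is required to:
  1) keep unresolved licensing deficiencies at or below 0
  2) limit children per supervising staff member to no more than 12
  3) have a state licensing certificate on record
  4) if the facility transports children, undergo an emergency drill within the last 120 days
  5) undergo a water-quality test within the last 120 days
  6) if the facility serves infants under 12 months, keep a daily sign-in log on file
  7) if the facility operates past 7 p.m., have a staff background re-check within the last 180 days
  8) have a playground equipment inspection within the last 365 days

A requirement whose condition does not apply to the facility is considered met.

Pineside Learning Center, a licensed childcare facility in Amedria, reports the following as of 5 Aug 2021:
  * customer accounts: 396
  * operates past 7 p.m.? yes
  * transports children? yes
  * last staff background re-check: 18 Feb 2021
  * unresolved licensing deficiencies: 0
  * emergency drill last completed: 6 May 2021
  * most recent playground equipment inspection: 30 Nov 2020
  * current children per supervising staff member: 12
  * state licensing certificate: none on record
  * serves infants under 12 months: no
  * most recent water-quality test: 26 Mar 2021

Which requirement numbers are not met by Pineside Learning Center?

3, 5

1. unresolved licensing deficiencies 0 ≤ 0 → met
2. children per supervising staff member 12 ≤ 12 → met
3. state licensing certificate absent → not met
4. condition 'transports children' holds; emergency drill 91 days ago vs limit 120 → met
5. water-quality test 132 days ago vs limit 120 → not met
6. condition 'serves infants under 12 months' does not hold → requirement n/a → met
7. condition 'operates past 7 p.m.' holds; staff background re-check 168 days ago vs limit 180 → met
8. playground equipment inspection 248 days ago vs limit 365 → met
Not met: 3, 5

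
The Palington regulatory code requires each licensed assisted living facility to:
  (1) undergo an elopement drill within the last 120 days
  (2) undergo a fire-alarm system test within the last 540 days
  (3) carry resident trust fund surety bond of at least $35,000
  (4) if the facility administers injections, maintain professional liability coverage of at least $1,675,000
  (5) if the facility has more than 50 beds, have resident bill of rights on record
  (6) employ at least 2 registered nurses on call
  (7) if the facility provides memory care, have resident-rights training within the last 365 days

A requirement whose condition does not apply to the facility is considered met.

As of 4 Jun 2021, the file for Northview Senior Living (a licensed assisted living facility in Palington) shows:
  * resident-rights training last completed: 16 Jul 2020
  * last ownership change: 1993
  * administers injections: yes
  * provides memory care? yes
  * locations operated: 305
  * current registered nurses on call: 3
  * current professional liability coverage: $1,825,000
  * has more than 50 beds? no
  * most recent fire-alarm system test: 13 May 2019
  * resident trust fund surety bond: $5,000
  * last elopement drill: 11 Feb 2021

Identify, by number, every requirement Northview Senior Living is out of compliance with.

1. elopement drill 113 days ago vs limit 120 → met
2. fire-alarm system test 753 days ago vs limit 540 → not met
3. resident trust fund surety bond $5,000 < $35,000 → not met
4. condition 'administers injections' holds; professional liability coverage $1,825,000 ≥ $1,675,000 → met
5. condition 'has more than 50 beds' does not hold → requirement n/a → met
6. registered nurses on call 3 ≥ 2 → met
7. condition 'provides memory care' holds; resident-rights training 323 days ago vs limit 365 → met
Not met: 2, 3

2, 3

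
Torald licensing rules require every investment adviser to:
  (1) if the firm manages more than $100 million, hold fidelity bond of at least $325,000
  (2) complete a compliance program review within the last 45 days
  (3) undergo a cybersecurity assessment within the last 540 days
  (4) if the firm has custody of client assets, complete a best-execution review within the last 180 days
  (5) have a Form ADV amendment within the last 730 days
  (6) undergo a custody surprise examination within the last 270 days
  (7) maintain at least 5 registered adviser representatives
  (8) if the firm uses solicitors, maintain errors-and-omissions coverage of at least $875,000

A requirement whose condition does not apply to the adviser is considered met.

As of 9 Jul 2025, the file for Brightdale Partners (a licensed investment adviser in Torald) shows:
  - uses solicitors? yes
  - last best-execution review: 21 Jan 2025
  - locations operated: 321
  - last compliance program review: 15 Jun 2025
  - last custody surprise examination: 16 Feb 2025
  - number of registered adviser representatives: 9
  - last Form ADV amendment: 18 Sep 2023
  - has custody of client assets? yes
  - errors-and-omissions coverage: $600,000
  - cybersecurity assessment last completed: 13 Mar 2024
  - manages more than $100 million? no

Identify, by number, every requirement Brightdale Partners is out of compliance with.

8

1. condition 'manages more than $100 million' does not hold → requirement n/a → met
2. compliance program review 24 days ago vs limit 45 → met
3. cybersecurity assessment 483 days ago vs limit 540 → met
4. condition 'has custody of client assets' holds; best-execution review 169 days ago vs limit 180 → met
5. Form ADV amendment 660 days ago vs limit 730 → met
6. custody surprise examination 143 days ago vs limit 270 → met
7. registered adviser representatives 9 ≥ 5 → met
8. condition 'uses solicitors' holds; errors-and-omissions coverage $600,000 < $875,000 → not met
Not met: 8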